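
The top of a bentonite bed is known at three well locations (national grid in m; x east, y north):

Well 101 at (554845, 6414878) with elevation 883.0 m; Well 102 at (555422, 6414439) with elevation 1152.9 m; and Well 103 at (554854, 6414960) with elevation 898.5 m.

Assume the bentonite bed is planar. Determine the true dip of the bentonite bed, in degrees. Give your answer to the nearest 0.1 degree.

30.1°

Two edge vectors: Well 101→Well 102 = (577, -439, 269.9), Well 101→Well 103 = (9, 82, 15.5).
Normal n = (Well 101→Well 102) × (Well 101→Well 103) = (-28936.3, -6514.4, 51265).
So ∂z/∂x = −n_x/n_z = 0.56445 and ∂z/∂y = −n_y/n_z = 0.12707.
Gradient magnitude |∇z| = √(a² + b²) = √(0.31860 + 0.01615) = 0.57857.
True dip = arctan(0.57857) = 30.1°, dipping toward WSW (azimuth ≈ 257°).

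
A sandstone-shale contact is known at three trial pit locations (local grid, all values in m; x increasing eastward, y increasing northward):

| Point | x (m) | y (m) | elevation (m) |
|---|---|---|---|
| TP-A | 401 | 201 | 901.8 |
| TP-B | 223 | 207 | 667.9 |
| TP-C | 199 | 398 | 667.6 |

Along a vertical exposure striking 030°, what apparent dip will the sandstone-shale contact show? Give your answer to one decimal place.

Two edge vectors: TP-A→TP-B = (-178, 6, -233.9), TP-A→TP-C = (-202, 197, -234.2).
Normal n = (TP-A→TP-B) × (TP-A→TP-C) = (44673.1, 5560.2, -33854).
So ∂z/∂x = −n_x/n_z = 1.31958 and ∂z/∂y = −n_y/n_z = 0.16424.
Unit vector along 030° is (sin 30°, cos 30°) = (0.5000, 0.8660).
Slope in that direction = a·(0.5000) + b·(0.8660) = 0.80203.
Apparent dip = arctan|0.80203| = 38.7° (true dip is 53.1°, so apparent ≤ true as expected).

38.7°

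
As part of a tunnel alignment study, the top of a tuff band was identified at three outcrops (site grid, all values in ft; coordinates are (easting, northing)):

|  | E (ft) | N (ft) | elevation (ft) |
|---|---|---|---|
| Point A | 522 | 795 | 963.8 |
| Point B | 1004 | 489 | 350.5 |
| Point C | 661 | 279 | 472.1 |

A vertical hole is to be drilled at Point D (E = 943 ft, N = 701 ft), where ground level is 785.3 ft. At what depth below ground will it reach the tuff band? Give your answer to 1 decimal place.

229.7 ft

Two edge vectors: Point A→Point B = (482, -306, -613.3), Point A→Point C = (139, -516, -491.7).
Normal n = (Point A→Point B) × (Point A→Point C) = (-166002.6, 151750.7, -206178).
So ∂z/∂E = −n_x/n_z = −0.805142 and ∂z/∂N = −n_y/n_z = 0.736018.
Intercept c from Point A: 963.8 + 420.28 − 585.13 = 798.95.
At (943, 701): z_contact = −759.25 + 515.95 + 798.95 = 555.65 ft.
Depth below ground = 785.3 − 555.65 = 229.7 ft.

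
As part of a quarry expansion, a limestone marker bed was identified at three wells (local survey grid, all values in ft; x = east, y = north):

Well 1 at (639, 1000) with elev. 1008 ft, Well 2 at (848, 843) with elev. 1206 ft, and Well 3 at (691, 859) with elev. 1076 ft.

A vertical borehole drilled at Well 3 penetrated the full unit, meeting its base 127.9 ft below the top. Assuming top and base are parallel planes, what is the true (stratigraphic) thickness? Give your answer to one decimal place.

Two edge vectors: Well 1→Well 2 = (209, -157, 198), Well 1→Well 3 = (52, -141, 68).
Normal n = (Well 1→Well 2) × (Well 1→Well 3) = (17242, -3916, -21305).
So ∂z/∂x = −n_x/n_z = 0.80929 and ∂z/∂y = −n_y/n_z = −0.18381.
|∇z| = √(a²+b²) = 0.82990, so dip δ = arctan(0.82990) = 39.69°.
True thickness = vertical thickness × cos δ = 127.9 × cos 39.69° = 98.4 ft.

98.4 ft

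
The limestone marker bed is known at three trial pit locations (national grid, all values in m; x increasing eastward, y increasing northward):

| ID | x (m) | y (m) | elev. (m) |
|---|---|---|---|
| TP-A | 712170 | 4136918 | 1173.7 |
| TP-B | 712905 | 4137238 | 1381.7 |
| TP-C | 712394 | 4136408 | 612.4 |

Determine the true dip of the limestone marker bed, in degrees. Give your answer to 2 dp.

46.16°

Let the plane be z = a·x + b·y + c.
TP-B−TP-A: 735a + 320b = 208;  TP-C−TP-A: 224a − 510b = −561.3.
Solving gives a = −0.16468, b = 1.02826.
Gradient magnitude |∇z| = √(a² + b²) = √(0.02712 + 1.05731) = 1.04136.
True dip = arctan(1.04136) = 46.16°, dipping toward S (azimuth ≈ 171°).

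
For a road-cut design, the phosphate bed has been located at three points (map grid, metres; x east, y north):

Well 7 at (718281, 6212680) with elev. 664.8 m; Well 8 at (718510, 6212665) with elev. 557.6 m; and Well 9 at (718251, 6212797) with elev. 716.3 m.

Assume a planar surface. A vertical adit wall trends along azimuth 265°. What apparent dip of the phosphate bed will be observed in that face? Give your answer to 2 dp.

Two edge vectors: Well 7→Well 8 = (229, -15, -107.2), Well 7→Well 9 = (-30, 117, 51.5).
Normal n = (Well 7→Well 8) × (Well 7→Well 9) = (11769.9, -8577.5, 26343).
So ∂z/∂x = −n_x/n_z = −0.44679 and ∂z/∂y = −n_y/n_z = 0.32561.
Unit vector along 265° is (sin 265°, cos 265°) = (-0.9962, -0.0872).
Slope in that direction = a·(-0.9962) + b·(-0.0872) = 0.41672.
Apparent dip = arctan|0.41672| = 22.62° (true dip is 28.9°, so apparent ≤ true as expected).

22.62°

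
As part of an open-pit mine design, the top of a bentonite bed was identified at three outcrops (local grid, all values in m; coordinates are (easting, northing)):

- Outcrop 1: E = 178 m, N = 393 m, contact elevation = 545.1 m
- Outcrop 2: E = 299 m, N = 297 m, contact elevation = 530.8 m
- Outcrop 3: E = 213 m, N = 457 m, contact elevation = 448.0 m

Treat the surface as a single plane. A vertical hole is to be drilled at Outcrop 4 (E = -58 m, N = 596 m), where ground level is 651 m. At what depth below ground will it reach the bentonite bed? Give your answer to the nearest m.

94 m

Let the plane be z = a·E + b·N + c.
Outcrop 2−Outcrop 1: 121a − 96b = −14.3;  Outcrop 3−Outcrop 1: 35a + 64b = −97.1.
Solving gives a = −0.92190, b = −1.01302.
Then c = 545.1 − a·178 − b·393 = 1107.32.
At (-58, 596): z_contact = 53.5 − 603.8 + 1107.32 = 557.0 m.
Depth below ground = 651 − 557.0 = 94 m.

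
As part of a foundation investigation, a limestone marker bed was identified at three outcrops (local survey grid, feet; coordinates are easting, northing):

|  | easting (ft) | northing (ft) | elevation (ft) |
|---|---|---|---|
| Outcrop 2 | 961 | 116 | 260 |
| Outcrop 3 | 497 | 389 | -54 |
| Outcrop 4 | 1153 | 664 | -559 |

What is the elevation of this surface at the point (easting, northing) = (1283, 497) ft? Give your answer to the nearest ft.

-341 ft

Let the plane be z = a·easting + b·northing + c.
Outcrop 3−Outcrop 2: −464a + 273b = −314;  Outcrop 4−Outcrop 2: 192a + 548b = −819.
Solving gives a = −0.16797, b = −1.43567.
Then c = 260 − a·961 − b·116 = 587.96.
At (1283, 497): z = −215.5 − 713.5 + 587.96 = -341.1 ft.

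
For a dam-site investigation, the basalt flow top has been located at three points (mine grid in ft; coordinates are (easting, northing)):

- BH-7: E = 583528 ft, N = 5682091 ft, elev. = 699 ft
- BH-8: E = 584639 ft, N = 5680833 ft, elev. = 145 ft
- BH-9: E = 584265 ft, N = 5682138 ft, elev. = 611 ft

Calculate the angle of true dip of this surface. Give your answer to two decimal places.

19.11°

Let the plane be z = a·E + b·N + c.
BH-8−BH-7: 1111a − 1258b = −554;  BH-9−BH-7: 737a + 47b = −88.
Solving gives a = −0.13962, b = 0.31707.
Gradient magnitude |∇z| = √(a² + b²) = √(0.01949 + 0.10054) = 0.34645.
True dip = arctan(0.34645) = 19.11°, dipping toward SSE (azimuth ≈ 156°).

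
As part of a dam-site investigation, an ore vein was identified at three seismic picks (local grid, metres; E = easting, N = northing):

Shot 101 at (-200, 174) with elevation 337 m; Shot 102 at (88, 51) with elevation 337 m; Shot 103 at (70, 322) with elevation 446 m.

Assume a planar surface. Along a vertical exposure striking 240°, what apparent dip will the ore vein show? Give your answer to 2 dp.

Let the plane be z = a·E + b·N + c.
Shot 102−Shot 101: 288a − 123b = 0;  Shot 103−Shot 101: 270a + 148b = 109.
Solving gives a = 0.17679, b = 0.41396.
Unit vector along 240° is (sin 240°, cos 240°) = (-0.8660, -0.5000).
Slope in that direction = a·(-0.8660) + b·(-0.5000) = −0.36009.
Apparent dip = arctan|0.36009| = 19.80° (true dip is 24.2°, so apparent ≤ true as expected).

19.80°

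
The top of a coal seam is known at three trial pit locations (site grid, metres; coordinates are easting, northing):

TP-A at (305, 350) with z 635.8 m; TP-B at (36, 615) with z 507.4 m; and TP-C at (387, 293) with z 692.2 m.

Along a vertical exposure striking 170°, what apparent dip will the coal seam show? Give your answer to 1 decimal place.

Two edge vectors: TP-A→TP-B = (-269, 265, -128.4), TP-A→TP-C = (82, -57, 56.4).
Normal n = (TP-A→TP-B) × (TP-A→TP-C) = (7627.2, 4642.8, -6397).
So ∂z/∂easting = −n_x/n_z = 1.19231 and ∂z/∂northing = −n_y/n_z = 0.72578.
Unit vector along 170° is (sin 170°, cos 170°) = (0.1736, -0.9848).
Slope in that direction = a·(0.1736) + b·(-0.9848) = −0.50771.
Apparent dip = arctan|0.50771| = 26.9° (true dip is 54.4°, so apparent ≤ true as expected).

26.9°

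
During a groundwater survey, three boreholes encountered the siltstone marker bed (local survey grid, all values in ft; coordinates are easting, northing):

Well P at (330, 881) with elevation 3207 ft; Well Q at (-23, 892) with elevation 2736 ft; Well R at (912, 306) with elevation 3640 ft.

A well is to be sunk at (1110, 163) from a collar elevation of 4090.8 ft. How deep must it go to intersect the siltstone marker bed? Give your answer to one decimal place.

271.0 ft

Let the plane be z = a·easting + b·northing + c.
Well Q−Well P: −353a + 11b = −471;  Well R−Well P: 582a − 575b = 433.
Solving gives a = 1.353502, b = 0.616936.
Then c = 3207 − a·330 − b·881 = 2216.82.
At (1110, 163): z_contact = 1502.39 + 100.56 + 2216.82 = 3819.77 ft.
Depth below ground = 4090.8 − 3819.77 = 271.0 ft.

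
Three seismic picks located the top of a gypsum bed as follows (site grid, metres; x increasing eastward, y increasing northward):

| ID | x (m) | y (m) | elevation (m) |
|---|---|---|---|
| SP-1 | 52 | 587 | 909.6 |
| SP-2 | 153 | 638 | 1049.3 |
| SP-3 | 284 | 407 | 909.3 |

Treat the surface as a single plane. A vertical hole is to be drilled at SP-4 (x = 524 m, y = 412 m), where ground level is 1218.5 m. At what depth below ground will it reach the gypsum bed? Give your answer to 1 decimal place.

Let the plane be z = a·x + b·y + c.
SP-2−SP-1: 101a + 51b = 139.7;  SP-3−SP-1: 232a − 180b = −0.3.
Solving gives a = 0.83736, b = 1.08092.
Then c = 909.6 − a·52 − b·587 = 231.55.
At (524, 412): z_contact = 438.77 + 445.34 + 231.55 = 1115.67 m.
Depth below ground = 1218.5 − 1115.67 = 102.8 m.

102.8 m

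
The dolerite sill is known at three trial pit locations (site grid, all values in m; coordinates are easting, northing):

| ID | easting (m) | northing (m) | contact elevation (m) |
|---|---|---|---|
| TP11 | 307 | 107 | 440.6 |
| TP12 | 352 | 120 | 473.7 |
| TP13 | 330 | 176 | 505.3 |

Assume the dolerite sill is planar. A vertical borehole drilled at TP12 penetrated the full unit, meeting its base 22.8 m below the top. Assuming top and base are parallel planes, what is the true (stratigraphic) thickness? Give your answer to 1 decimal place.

16.8 m

Let the plane be z = a·easting + b·northing + c.
TP12−TP11: 45a + 13b = 33.1;  TP13−TP11: 23a + 69b = 64.7.
Solving gives a = 0.51418, b = 0.76629.
|∇z| = √(a²+b²) = 0.92281, so dip δ = arctan(0.92281) = 42.70°.
True thickness = vertical thickness × cos δ = 22.8 × cos 42.70° = 16.8 m.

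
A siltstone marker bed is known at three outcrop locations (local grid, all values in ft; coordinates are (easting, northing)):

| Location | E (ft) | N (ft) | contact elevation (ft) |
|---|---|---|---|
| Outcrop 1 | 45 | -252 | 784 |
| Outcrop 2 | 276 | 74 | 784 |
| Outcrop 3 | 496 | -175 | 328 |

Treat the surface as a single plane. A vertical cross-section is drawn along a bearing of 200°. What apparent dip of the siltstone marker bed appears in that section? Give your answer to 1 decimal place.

Let the plane be z = a·E + b·N + c.
Outcrop 2−Outcrop 1: 231a + 326b = 0;  Outcrop 3−Outcrop 1: 451a + 77b = −456.
Solving gives a = −1.15024, b = 0.81505.
Unit vector along 200° is (sin 200°, cos 200°) = (-0.3420, -0.9397).
Slope in that direction = a·(-0.3420) + b·(-0.9397) = −0.37249.
Apparent dip = arctan|0.37249| = 20.4° (true dip is 54.6°, so apparent ≤ true as expected).

20.4°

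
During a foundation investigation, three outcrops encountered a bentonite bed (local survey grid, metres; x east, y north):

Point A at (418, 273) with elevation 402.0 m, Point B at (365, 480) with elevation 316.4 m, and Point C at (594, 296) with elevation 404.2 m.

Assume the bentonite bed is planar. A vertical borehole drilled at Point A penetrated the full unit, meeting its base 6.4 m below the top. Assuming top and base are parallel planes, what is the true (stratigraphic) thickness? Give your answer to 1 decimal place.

5.9 m

Let the plane be z = a·x + b·y + c.
Point B−Point A: −53a + 207b = −85.6;  Point C−Point A: 176a + 23b = 2.2.
Solving gives a = 0.06439, b = −0.39704.
|∇z| = √(a²+b²) = 0.40223, so dip δ = arctan(0.40223) = 21.91°.
True thickness = vertical thickness × cos δ = 6.4 × cos 21.91° = 5.9 m.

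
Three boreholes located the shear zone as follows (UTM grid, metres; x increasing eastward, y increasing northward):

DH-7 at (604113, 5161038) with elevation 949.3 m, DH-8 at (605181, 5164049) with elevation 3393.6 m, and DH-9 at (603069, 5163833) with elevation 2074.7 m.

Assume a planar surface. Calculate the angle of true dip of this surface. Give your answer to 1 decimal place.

39.7°

Two edge vectors: DH-7→DH-8 = (1068, 3011, 2444.3), DH-7→DH-9 = (-1044, 2795, 1125.4).
Normal n = (DH-7→DH-8) × (DH-7→DH-9) = (-3443239.1, -3753776.4, 6128544).
So ∂z/∂x = −n_x/n_z = 0.56184 and ∂z/∂y = −n_y/n_z = 0.61251.
Gradient magnitude |∇z| = √(a² + b²) = √(0.31566 + 0.37516) = 0.83116.
True dip = arctan(0.83116) = 39.7°, dipping toward SW (azimuth ≈ 223°).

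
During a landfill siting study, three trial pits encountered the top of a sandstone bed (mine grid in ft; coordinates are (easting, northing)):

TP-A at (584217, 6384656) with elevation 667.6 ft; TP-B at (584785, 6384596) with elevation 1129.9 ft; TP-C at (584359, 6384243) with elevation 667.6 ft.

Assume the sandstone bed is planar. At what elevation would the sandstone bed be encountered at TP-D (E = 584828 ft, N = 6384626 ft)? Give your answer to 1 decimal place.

Let the plane be z = a·E + b·N + c.
TP-B−TP-A: 568a − 60b = 462.3;  TP-C−TP-A: 142a − 413b = 0.
Solving gives a = 0.844583392, b = 0.290389447.
Then c = 667.6 − a·584217 − b·6384656 = −2346789.10.
At (584828, 6384626): z = 493936.0 + 1854028.0 − 2346789.10 = 1174.9 ft.

1174.9 ft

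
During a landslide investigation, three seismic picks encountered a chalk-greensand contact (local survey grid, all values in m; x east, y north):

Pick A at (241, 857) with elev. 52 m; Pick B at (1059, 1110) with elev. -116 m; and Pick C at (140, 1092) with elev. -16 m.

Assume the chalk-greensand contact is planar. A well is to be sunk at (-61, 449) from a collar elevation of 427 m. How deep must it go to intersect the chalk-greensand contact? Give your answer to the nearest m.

Two edge vectors: Pick A→Pick B = (818, 253, -168), Pick A→Pick C = (-101, 235, -68).
Normal n = (Pick A→Pick B) × (Pick A→Pick C) = (22276, 72592, 217783).
So ∂z/∂x = −n_x/n_z = −0.10229 and ∂z/∂y = −n_y/n_z = −0.33332.
Intercept c from Pick A: 52 + 24.65 + 285.66 = 362.31.
At (-61, 449): z_contact = 6.2 − 149.7 + 362.31 = 218.9 m.
Depth below ground = 427 − 218.9 = 208 m.

208 m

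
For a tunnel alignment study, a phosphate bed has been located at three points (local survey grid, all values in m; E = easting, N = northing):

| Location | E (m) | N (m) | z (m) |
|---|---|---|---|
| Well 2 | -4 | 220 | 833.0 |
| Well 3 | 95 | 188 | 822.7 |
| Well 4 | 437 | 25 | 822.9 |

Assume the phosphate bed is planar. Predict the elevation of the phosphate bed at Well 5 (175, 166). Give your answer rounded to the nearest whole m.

812 m

Two edge vectors: Well 2→Well 3 = (99, -32, -10.3), Well 2→Well 4 = (441, -195, -10.1).
Normal n = (Well 2→Well 3) × (Well 2→Well 4) = (-1685.3, -3542.4, -5193).
So ∂z/∂E = −n_x/n_z = −0.32453 and ∂z/∂N = −n_y/n_z = −0.68215.
Intercept c from Well 2: 833 − 1.30 + 150.07 = 981.77.
At (175, 166): z = −56.8 − 113.2 + 981.77 = 811.7 m.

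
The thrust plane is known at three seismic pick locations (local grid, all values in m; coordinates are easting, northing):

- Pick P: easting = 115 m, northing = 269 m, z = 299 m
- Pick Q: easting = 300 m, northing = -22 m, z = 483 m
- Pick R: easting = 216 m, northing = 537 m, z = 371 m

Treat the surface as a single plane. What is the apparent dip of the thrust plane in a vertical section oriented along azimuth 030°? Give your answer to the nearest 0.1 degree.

Two edge vectors: Pick P→Pick Q = (185, -291, 184), Pick P→Pick R = (101, 268, 72).
Normal n = (Pick P→Pick Q) × (Pick P→Pick R) = (-70264, 5264, 78971).
So ∂z/∂easting = −n_x/n_z = 0.88974 and ∂z/∂northing = −n_y/n_z = −0.06666.
Unit vector along 030° is (sin 30°, cos 30°) = (0.5000, 0.8660).
Slope in that direction = a·(0.5000) + b·(0.8660) = 0.38715.
Apparent dip = arctan|0.38715| = 21.2° (true dip is 41.7°, so apparent ≤ true as expected).

21.2°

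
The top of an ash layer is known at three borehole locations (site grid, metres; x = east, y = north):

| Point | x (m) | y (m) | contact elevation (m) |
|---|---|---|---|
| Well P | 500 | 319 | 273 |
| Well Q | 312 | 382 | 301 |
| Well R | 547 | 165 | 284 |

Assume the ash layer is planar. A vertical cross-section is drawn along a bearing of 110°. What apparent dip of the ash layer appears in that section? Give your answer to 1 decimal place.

Let the plane be z = a·x + b·y + c.
Well Q−Well P: −188a + 63b = 28;  Well R−Well P: 47a − 154b = 11.
Solving gives a = −0.19257, b = −0.13020.
Unit vector along 110° is (sin 110°, cos 110°) = (0.9397, -0.3420).
Slope in that direction = a·(0.9397) + b·(-0.3420) = −0.13642.
Apparent dip = arctan|0.13642| = 7.8° (true dip is 13.1°, so apparent ≤ true as expected).

7.8°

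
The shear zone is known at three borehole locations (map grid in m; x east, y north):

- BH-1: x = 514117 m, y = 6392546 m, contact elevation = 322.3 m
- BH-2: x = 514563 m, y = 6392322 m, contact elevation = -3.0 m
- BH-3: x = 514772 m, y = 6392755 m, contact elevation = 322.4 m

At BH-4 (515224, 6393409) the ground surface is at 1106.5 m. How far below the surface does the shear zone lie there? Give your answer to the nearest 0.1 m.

Two edge vectors: BH-1→BH-2 = (446, -224, -325.3), BH-1→BH-3 = (655, 209, 0.1).
Normal n = (BH-1→BH-2) × (BH-1→BH-3) = (67965.3, -213116.1, 239934).
So ∂z/∂x = −n_x/n_z = −0.283266648 and ∂z/∂y = −n_y/n_z = 0.888228013.
Intercept c from BH-1: 322.3 + 145632.20 − 5678038.43 = −5532083.93.
At (515224, 6393409): z_contact = −145945.78 + 5678804.97 − 5532083.93 = 775.26 m.
Depth below ground = 1106.5 − 775.26 = 331.2 m.

331.2 m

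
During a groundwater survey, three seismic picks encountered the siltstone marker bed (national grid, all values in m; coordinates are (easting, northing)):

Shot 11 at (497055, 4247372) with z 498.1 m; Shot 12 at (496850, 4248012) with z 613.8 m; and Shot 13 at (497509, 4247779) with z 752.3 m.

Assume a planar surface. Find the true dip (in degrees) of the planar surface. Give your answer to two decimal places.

Let the plane be z = a·E + b·N + c.
Shot 12−Shot 11: −205a + 640b = 115.7;  Shot 13−Shot 11: 454a + 407b = 254.2.
Solving gives a = 0.30909, b = 0.27979.
Gradient magnitude |∇z| = √(a² + b²) = √(0.09554 + 0.07828) = 0.41691.
True dip = arctan(0.41691) = 22.63°, dipping toward SW (azimuth ≈ 228°).

22.63°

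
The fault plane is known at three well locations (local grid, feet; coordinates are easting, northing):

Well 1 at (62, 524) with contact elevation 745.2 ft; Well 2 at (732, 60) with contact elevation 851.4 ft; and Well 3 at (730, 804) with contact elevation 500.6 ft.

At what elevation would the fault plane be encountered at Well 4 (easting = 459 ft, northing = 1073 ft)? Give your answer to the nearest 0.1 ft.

Two edge vectors: Well 1→Well 2 = (670, -464, 106.2), Well 1→Well 3 = (668, 280, -244.6).
Normal n = (Well 1→Well 2) × (Well 1→Well 3) = (83758.4, 234823.6, 497552).
So ∂z/∂easting = −n_x/n_z = −0.168341 and ∂z/∂northing = −n_y/n_z = −0.471958.
Intercept c from Well 1: 745.2 + 10.44 + 247.31 = 1002.94.
At (459, 1073): z = −77.3 − 506.4 + 1002.94 = 419.3 ft.

419.3 ft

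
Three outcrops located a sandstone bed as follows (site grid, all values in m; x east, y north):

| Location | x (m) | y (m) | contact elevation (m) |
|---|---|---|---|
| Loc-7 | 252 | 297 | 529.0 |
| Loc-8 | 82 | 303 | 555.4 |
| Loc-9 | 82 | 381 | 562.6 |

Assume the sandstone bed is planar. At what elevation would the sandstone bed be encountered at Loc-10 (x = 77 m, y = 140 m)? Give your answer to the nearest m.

Two edge vectors: Loc-7→Loc-8 = (-170, 6, 26.4), Loc-7→Loc-9 = (-170, 84, 33.6).
Normal n = (Loc-7→Loc-8) × (Loc-7→Loc-9) = (-2016, 1224, -13260).
So ∂z/∂x = −n_x/n_z = −0.15204 and ∂z/∂y = −n_y/n_z = 0.09231.
Intercept c from Loc-7: 529 + 38.31 − 27.42 = 539.90.
At (77, 140): z = −11.7 + 12.9 + 539.90 = 541.1 m.

541 m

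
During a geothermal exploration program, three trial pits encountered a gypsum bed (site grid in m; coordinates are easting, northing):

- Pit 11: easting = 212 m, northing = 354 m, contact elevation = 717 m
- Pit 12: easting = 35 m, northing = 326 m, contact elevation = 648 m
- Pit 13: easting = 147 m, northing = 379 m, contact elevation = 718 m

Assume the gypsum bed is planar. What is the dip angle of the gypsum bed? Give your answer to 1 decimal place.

38.5°

Two edge vectors: Pit 11→Pit 12 = (-177, -28, -69), Pit 11→Pit 13 = (-65, 25, 1).
Normal n = (Pit 11→Pit 12) × (Pit 11→Pit 13) = (1697, 4662, -6245).
So ∂z/∂easting = −n_x/n_z = 0.27174 and ∂z/∂northing = −n_y/n_z = 0.74652.
Gradient magnitude |∇z| = √(a² + b²) = √(0.07384 + 0.55729) = 0.79444.
True dip = arctan(0.79444) = 38.5°, dipping toward SSW (azimuth ≈ 200°).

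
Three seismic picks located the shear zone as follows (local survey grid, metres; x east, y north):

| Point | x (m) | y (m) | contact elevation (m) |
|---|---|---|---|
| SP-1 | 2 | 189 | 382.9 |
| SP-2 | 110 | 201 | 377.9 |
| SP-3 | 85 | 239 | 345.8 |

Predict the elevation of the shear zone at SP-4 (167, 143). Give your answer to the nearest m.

428 m

Let the plane be z = a·x + b·y + c.
SP-2−SP-1: 108a + 12b = −5;  SP-3−SP-1: 83a + 50b = −37.1.
Solving gives a = 0.04432, b = −0.81558.
Then c = 382.9 − a·2 − b·189 = 536.96.
At (167, 143): z = 7.4 − 116.6 + 536.96 = 427.7 m.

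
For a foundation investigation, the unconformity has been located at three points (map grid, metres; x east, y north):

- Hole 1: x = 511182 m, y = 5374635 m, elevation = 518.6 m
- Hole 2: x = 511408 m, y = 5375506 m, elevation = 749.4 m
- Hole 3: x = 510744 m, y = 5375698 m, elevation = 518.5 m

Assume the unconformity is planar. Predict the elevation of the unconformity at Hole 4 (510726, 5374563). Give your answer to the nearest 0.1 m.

Let the plane be z = a·x + b·y + c.
Hole 2−Hole 1: 226a + 871b = 230.8;  Hole 3−Hole 1: −438a + 1063b = −0.1.
Solving gives a = 0.394745519, b = 0.162557420.
Then c = 518.6 − a·511182 − b·5374635 = −1074955.00.
At (510726, 5374563): z = 201606.8 + 873675.1 − 1074955.00 = 326.9 m.

326.9 m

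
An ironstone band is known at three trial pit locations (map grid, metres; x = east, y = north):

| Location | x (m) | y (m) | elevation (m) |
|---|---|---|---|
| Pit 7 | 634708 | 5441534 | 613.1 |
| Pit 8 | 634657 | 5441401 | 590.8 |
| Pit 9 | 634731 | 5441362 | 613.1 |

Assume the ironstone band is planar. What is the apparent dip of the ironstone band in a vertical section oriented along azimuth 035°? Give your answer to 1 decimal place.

Let the plane be z = a·x + b·y + c.
Pit 8−Pit 7: −51a − 133b = −22.3;  Pit 9−Pit 7: 23a − 172b = 0.
Solving gives a = 0.32420, b = 0.04335.
Unit vector along 035° is (sin 35°, cos 35°) = (0.5736, 0.8192).
Slope in that direction = a·(0.5736) + b·(0.8192) = 0.22147.
Apparent dip = arctan|0.22147| = 12.5° (true dip is 18.1°, so apparent ≤ true as expected).

12.5°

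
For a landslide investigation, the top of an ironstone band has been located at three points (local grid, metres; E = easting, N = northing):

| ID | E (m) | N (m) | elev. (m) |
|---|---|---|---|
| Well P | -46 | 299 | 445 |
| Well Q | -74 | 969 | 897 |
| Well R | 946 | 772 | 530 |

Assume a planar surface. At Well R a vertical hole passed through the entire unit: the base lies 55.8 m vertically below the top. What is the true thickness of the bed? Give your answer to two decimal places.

Two edge vectors: Well P→Well Q = (-28, 670, 452), Well P→Well R = (992, 473, 85).
Normal n = (Well P→Well Q) × (Well P→Well R) = (-156846, 450764, -677884).
So ∂z/∂E = −n_x/n_z = −0.23138 and ∂z/∂N = −n_y/n_z = 0.66496.
|∇z| = √(a²+b²) = 0.70406, so dip δ = arctan(0.70406) = 35.15°.
True thickness = vertical thickness × cos δ = 55.8 × cos 35.15° = 45.63 m.

45.63 m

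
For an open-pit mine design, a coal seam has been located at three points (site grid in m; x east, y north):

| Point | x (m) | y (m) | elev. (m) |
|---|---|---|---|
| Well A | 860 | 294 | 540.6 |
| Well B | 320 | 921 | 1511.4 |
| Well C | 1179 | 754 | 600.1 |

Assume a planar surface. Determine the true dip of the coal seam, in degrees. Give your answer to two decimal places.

Let the plane be z = a·x + b·y + c.
Well B−Well A: −540a + 627b = 970.8;  Well C−Well A: 319a + 460b = 59.5.
Solving gives a = −0.91269, b = 0.76228.
Gradient magnitude |∇z| = √(a² + b²) = √(0.83300 + 0.58107) = 1.18915.
True dip = arctan(1.18915) = 49.94°, dipping toward SE (azimuth ≈ 130°).

49.94°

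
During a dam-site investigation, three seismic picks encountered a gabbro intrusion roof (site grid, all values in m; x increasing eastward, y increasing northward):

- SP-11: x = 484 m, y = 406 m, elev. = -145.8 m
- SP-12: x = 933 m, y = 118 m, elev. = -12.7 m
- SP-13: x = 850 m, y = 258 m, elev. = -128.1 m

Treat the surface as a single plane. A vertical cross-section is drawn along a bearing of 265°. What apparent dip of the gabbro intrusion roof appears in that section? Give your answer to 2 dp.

Two edge vectors: SP-11→SP-12 = (449, -288, 133.1), SP-11→SP-13 = (366, -148, 17.7).
Normal n = (SP-11→SP-12) × (SP-11→SP-13) = (14601.2, 40767.3, 38956).
So ∂z/∂x = −n_x/n_z = −0.37481 and ∂z/∂y = −n_y/n_z = −1.04650.
Unit vector along 265° is (sin 265°, cos 265°) = (-0.9962, -0.0872).
Slope in that direction = a·(-0.9962) + b·(-0.0872) = 0.46459.
Apparent dip = arctan|0.46459| = 24.92° (true dip is 48.0°, so apparent ≤ true as expected).

24.92°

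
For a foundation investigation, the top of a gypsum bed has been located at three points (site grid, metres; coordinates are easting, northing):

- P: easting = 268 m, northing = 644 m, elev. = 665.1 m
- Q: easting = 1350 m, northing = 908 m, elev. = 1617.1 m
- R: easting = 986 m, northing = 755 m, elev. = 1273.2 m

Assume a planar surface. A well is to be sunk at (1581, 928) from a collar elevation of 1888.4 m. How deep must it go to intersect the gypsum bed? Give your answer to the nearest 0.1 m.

81.4 m

Let the plane be z = a·easting + b·northing + c.
Q−P: 1082a + 264b = 952;  R−P: 718a + 111b = 608.1.
Solving gives a = 0.790013, b = 0.368204.
Then c = 665.1 − a·268 − b·644 = 216.25.
At (1581, 928): z_contact = 1249.01 + 341.69 + 216.25 = 1806.96 m.
Depth below ground = 1888.4 − 1806.96 = 81.4 m.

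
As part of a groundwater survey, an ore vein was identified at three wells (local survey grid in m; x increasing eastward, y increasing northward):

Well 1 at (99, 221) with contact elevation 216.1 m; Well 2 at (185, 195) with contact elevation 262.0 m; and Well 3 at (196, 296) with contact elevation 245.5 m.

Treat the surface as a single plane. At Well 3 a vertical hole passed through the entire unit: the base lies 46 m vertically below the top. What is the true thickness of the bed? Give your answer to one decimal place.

40.9 m

Let the plane be z = a·x + b·y + c.
Well 2−Well 1: 86a − 26b = 45.9;  Well 3−Well 1: 97a + 75b = 29.4.
Solving gives a = 0.46889, b = −0.21443.
|∇z| = √(a²+b²) = 0.51560, so dip δ = arctan(0.51560) = 27.28°.
True thickness = vertical thickness × cos δ = 46 × cos 27.28° = 40.9 m.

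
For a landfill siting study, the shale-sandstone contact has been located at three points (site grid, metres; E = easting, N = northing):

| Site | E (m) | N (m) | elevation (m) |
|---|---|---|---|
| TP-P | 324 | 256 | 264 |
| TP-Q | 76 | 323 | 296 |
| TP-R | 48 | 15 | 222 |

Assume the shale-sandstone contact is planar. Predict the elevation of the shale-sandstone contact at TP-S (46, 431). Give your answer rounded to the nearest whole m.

Two edge vectors: TP-P→TP-Q = (-248, 67, 32), TP-P→TP-R = (-276, -241, -42).
Normal n = (TP-P→TP-Q) × (TP-P→TP-R) = (4898, -19248, 78260).
So ∂z/∂E = −n_x/n_z = −0.06259 and ∂z/∂N = −n_y/n_z = 0.24595.
Intercept c from TP-P: 264 + 20.28 − 62.96 = 221.31.
At (46, 431): z = −2.9 + 106.0 + 221.31 = 324.4 m.

324 m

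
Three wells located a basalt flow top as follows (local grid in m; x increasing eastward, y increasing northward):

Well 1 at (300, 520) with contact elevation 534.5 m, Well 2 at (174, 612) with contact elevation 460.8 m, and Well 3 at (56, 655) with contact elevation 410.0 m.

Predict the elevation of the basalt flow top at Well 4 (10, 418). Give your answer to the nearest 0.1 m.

Let the plane be z = a·x + b·y + c.
Well 2−Well 1: −126a + 92b = −73.7;  Well 3−Well 1: −244a + 135b = −124.5.
Solving gives a = 0.27666, b = −0.42218.
Then c = 534.5 − a·300 − b·520 = 671.03.
At (10, 418): z = 2.8 − 176.5 + 671.03 = 497.3 m.

497.3 m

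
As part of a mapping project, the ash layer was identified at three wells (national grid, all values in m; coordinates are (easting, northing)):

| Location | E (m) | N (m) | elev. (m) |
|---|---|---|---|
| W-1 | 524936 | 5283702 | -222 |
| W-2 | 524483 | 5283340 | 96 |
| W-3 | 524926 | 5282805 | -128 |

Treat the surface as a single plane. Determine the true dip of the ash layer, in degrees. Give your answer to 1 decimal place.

Two edge vectors: W-1→W-2 = (-453, -362, 318), W-1→W-3 = (-10, -897, 94).
Normal n = (W-1→W-2) × (W-1→W-3) = (251218, 39402, 402721).
So ∂z/∂E = −n_x/n_z = −0.62380 and ∂z/∂N = −n_y/n_z = −0.09784.
Gradient magnitude |∇z| = √(a² + b²) = √(0.38913 + 0.00957) = 0.63143.
True dip = arctan(0.63143) = 32.3°, dipping toward E (azimuth ≈ 081°).

32.3°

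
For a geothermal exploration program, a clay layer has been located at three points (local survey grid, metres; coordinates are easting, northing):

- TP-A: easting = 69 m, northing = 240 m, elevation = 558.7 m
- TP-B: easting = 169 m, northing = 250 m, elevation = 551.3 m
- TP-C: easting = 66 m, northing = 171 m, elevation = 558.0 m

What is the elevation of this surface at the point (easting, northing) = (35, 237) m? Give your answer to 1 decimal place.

Let the plane be z = a·easting + b·northing + c.
TP-B−TP-A: 100a + 10b = −7.4;  TP-C−TP-A: −3a − 69b = −0.7.
Solving gives a = −0.07534, b = 0.01342.
Then c = 558.7 − a·69 − b·240 = 560.68.
At (35, 237): z = −2.6 + 3.2 + 560.68 = 561.2 m.

561.2 m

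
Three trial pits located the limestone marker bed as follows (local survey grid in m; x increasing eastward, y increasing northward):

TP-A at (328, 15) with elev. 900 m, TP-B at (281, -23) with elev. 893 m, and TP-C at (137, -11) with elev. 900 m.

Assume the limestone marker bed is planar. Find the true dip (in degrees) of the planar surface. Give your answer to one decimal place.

12.6°

Two edge vectors: TP-A→TP-B = (-47, -38, -7), TP-A→TP-C = (-191, -26, 0).
Normal n = (TP-A→TP-B) × (TP-A→TP-C) = (-182, 1337, -6036).
So ∂z/∂x = −n_x/n_z = −0.03015 and ∂z/∂y = −n_y/n_z = 0.22150.
Gradient magnitude |∇z| = √(a² + b²) = √(0.00091 + 0.04906) = 0.22355.
True dip = arctan(0.22355) = 12.6°, dipping toward S (azimuth ≈ 172°).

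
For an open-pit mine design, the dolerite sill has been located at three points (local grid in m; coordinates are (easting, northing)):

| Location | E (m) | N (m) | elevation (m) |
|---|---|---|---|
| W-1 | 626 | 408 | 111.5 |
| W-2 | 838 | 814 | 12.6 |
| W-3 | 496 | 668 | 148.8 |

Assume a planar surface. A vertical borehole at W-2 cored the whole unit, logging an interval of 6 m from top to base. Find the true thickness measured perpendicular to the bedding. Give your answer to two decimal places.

5.61 m

Let the plane be z = a·E + b·N + c.
W-2−W-1: 212a + 406b = −98.9;  W-3−W-1: −130a + 260b = 37.3.
Solving gives a = −0.37866, b = −0.04587.
|∇z| = √(a²+b²) = 0.38143, so dip δ = arctan(0.38143) = 20.88°.
True thickness = vertical thickness × cos δ = 6 × cos 20.88° = 5.61 m.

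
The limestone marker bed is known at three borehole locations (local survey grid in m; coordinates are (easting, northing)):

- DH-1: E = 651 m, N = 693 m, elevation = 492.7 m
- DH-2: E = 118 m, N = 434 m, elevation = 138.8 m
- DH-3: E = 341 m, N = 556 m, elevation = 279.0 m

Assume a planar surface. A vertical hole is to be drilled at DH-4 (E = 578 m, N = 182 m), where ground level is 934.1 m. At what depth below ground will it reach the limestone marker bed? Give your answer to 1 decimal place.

Let the plane be z = a·E + b·N + c.
DH-2−DH-1: −533a − 259b = −353.9;  DH-3−DH-1: −310a − 137b = −213.7.
Solving gives a = 0.94428, b = −0.57685.
Then c = 492.7 − a·651 − b·693 = 277.73.
At (578, 182): z_contact = 545.80 − 104.99 + 277.73 = 718.54 m.
Depth below ground = 934.1 − 718.54 = 215.6 m.

215.6 m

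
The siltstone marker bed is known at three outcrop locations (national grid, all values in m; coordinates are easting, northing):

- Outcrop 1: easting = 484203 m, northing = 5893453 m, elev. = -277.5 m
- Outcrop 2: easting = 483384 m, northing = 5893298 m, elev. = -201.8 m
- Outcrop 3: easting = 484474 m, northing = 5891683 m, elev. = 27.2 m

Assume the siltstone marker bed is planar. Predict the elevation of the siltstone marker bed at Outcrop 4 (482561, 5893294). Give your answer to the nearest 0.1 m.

Two edge vectors: Outcrop 1→Outcrop 2 = (-819, -155, 75.7), Outcrop 1→Outcrop 3 = (271, -1770, 304.7).
Normal n = (Outcrop 1→Outcrop 2) × (Outcrop 1→Outcrop 3) = (86760.5, 270064, 1491635).
So ∂z/∂easting = −n_x/n_z = −0.058164698 and ∂z/∂northing = −n_y/n_z = −0.181052335.
Intercept c from Outcrop 1: -277.5 + 28163.52 + 1067023.43 = 1094909.45.
At (482561, 5893294): z = −28068.0 − 1066994.6 + 1094909.45 = -153.2 m.

-153.2 m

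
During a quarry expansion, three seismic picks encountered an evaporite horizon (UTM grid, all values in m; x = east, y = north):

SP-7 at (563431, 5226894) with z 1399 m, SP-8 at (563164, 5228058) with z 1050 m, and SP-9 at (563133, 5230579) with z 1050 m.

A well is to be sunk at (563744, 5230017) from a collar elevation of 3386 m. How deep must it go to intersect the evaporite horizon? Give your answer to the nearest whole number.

1502 m

Let the plane be z = a·x + b·y + c.
SP-8−SP-7: −267a + 1164b = −349;  SP-9−SP-7: −298a + 3685b = −349.
Solving gives a = 1.38115735, b = 0.01698369.
Then c = 1399 − a·563431 − b·5226894 = −865559.81.
At (563744, 5230017): z_contact = 778619.2 + 88825.0 − 865559.81 = 1884.3 m.
Depth below ground = 3386 − 1884.3 = 1502 m.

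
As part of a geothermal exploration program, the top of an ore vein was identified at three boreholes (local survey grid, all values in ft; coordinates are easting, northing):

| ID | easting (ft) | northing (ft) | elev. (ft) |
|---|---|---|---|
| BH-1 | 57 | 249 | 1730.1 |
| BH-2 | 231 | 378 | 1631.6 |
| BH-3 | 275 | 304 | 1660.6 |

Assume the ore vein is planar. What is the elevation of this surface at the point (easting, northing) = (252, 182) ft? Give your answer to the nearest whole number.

Two edge vectors: BH-1→BH-2 = (174, 129, -98.5), BH-1→BH-3 = (218, 55, -69.5).
Normal n = (BH-1→BH-2) × (BH-1→BH-3) = (-3548, -9380, -18552).
So ∂z/∂easting = −n_x/n_z = −0.19125 and ∂z/∂northing = −n_y/n_z = −0.50561.
Intercept c from BH-1: 1730.1 + 10.90 + 125.90 = 1866.90.
At (252, 182): z = −48.2 − 92.0 + 1866.90 = 1726.7 ft.

1727 ft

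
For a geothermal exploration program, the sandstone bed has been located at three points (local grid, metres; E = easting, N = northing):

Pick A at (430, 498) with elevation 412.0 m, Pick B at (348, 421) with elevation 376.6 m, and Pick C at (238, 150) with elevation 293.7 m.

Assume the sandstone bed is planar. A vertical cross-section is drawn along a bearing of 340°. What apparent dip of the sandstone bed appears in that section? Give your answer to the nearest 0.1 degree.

Two edge vectors: Pick A→Pick B = (-82, -77, -35.4), Pick A→Pick C = (-192, -348, -118.3).
Normal n = (Pick A→Pick B) × (Pick A→Pick C) = (-3210.1, -2903.8, 13752).
So ∂z/∂E = −n_x/n_z = 0.23343 and ∂z/∂N = −n_y/n_z = 0.21115.
Unit vector along 340° is (sin 340°, cos 340°) = (-0.3420, 0.9397).
Slope in that direction = a·(-0.3420) + b·(0.9397) = 0.11858.
Apparent dip = arctan|0.11858| = 6.8° (true dip is 17.5°, so apparent ≤ true as expected).

6.8°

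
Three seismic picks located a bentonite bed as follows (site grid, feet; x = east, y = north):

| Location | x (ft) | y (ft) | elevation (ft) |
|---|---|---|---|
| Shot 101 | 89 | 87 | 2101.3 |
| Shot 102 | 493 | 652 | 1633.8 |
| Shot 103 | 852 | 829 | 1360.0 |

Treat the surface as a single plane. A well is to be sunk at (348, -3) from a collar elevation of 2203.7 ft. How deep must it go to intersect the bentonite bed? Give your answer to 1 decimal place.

Two edge vectors: Shot 101→Shot 102 = (404, 565, -467.5), Shot 101→Shot 103 = (763, 742, -741.3).
Normal n = (Shot 101→Shot 102) × (Shot 101→Shot 103) = (-71949.5, -57217.3, -131327).
So ∂z/∂x = −n_x/n_z = −0.54787 and ∂z/∂y = −n_y/n_z = −0.43569.
Intercept c from Shot 101: 2101.3 + 48.76 + 37.90 = 2187.96.
At (348, -3): z_contact = −190.66 + 1.31 + 2187.96 = 1998.61 ft.
Depth below ground = 2203.7 − 1998.61 = 205.1 ft.

205.1 ft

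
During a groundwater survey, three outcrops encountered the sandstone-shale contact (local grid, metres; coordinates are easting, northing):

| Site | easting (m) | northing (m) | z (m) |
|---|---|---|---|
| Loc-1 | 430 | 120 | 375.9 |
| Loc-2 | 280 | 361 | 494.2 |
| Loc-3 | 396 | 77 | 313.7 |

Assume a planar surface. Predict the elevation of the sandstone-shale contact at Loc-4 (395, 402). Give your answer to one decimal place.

609.4 m

Two edge vectors: Loc-1→Loc-2 = (-150, 241, 118.3), Loc-1→Loc-3 = (-34, -43, -62.2).
Normal n = (Loc-1→Loc-2) × (Loc-1→Loc-3) = (-9903.3, -13352.2, 14644).
So ∂z/∂easting = −n_x/n_z = 0.67627 and ∂z/∂northing = −n_y/n_z = 0.91179.
Intercept c from Loc-1: 375.9 − 290.80 − 109.41 = −24.31.
At (395, 402): z = 267.1 + 366.5 − 24.31 = 609.4 m.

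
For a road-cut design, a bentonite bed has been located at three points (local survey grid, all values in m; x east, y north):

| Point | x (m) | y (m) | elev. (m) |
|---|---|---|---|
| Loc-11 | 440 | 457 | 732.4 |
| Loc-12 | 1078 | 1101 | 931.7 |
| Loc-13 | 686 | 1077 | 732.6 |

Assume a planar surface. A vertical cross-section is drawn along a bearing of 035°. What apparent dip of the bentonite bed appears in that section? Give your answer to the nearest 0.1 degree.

7.4°

Let the plane be z = a·x + b·y + c.
Loc-12−Loc-11: 638a + 644b = 199.3;  Loc-13−Loc-11: 246a + 620b = 0.2.
Solving gives a = 0.52053, b = −0.20621.
Unit vector along 035° is (sin 35°, cos 35°) = (0.5736, 0.8192).
Slope in that direction = a·(0.5736) + b·(0.8192) = 0.12965.
Apparent dip = arctan|0.12965| = 7.4° (true dip is 29.2°, so apparent ≤ true as expected).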